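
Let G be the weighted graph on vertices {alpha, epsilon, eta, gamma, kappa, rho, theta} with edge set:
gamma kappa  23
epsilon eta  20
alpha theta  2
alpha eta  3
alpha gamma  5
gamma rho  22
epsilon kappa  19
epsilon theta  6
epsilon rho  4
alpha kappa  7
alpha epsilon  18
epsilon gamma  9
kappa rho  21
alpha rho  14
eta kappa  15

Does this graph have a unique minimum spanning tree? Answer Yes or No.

Kruskal's algorithm — process edges by increasing weight (ties by edge label):
alpha theta (2): add — endpoints in different components.
alpha eta (3): add — endpoints in different components.
epsilon rho (4): add — endpoints in different components.
alpha gamma (5): add — endpoints in different components.
epsilon theta (6): add — endpoints in different components.
alpha kappa (7): add — endpoints in different components.
Every non-tree edge has weight strictly greater than the heaviest edge on the tree path between its endpoints, so the MST is unique.

Yes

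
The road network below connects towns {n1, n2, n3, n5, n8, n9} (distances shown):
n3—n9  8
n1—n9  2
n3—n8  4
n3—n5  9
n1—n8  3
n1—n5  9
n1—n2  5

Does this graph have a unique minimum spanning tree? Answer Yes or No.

No

Kruskal: consider edges lightest-first.
n1—n9 (2): add — endpoints in different components.
n1—n8 (3): add — endpoints in different components.
n3—n8 (4): add — endpoints in different components.
n1—n2 (5): add — endpoints in different components.
n3—n9 (8): skip — n9 and n3 already connected.
n1—n5 (9): add — endpoints in different components.
Non-tree edge n3—n5 has weight 9, equal to the heaviest edge on its tree cycle — swapping gives another MST of the same weight. Not unique.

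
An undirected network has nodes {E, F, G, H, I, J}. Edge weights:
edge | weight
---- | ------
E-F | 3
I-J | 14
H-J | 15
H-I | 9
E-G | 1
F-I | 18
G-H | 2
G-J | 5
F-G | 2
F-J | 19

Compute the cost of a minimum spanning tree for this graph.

Prim, starting at G.
Step 1: cheapest edge leaving the tree is E-G (1); add E.
Step 2: cheapest edge leaving the tree is F-G (2); add F.
Step 3: cheapest edge leaving the tree is G-H (2); add H.
Step 4: cheapest edge leaving the tree is G-J (5); add J.
Step 5: cheapest edge leaving the tree is H-I (9); add I.
MST edges: E-G, F-G, G-H, G-J, H-I; total weight 1+2+2+5+9 = 19.

19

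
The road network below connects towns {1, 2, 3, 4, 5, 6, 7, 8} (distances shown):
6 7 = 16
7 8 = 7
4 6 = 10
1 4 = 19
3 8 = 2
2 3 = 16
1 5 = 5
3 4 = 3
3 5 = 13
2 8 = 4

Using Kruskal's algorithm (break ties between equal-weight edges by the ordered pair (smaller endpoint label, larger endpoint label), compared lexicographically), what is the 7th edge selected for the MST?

Kruskal's algorithm — process edges by increasing weight (ties by edge label):
3 8 (2): add — endpoints in different components.
3 4 (3): add — endpoints in different components.
2 8 (4): add — endpoints in different components.
1 5 (5): add — endpoints in different components.
7 8 (7): add — endpoints in different components.
4 6 (10): add — endpoints in different components.
3 5 (13): add — endpoints in different components.
The 7th edge added is 3 5.

3-5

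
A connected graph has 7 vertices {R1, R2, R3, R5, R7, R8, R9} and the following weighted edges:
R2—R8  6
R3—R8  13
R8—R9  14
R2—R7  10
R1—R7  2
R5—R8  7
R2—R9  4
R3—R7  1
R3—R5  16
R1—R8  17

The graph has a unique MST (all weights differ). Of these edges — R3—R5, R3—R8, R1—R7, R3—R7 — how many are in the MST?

Kruskal's algorithm — process edges by increasing weight (ties by edge label):
R3—R7 (1): add. Components now {R9} {R8} {R5} {R3,R7} {R2} {R1}
R1—R7 (2): add. Components now {R9} {R8} {R5} {R1,R3,R7} {R2}
R2—R9 (4): add. Components now {R2,R9} {R8} {R5} {R1,R3,R7}
R2—R8 (6): add. Components now {R2,R8,R9} {R5} {R1,R3,R7}
R5—R8 (7): add. Components now {R2,R5,R8,R9} {R1,R3,R7}
R2—R7 (10): add. Components now {R1,R2,R3,R5,R7,R8,R9}
MST edge set: {R3—R7, R1—R7, R2—R9, R2—R8, R5—R8, R2—R7}.
Of the listed edges, {R1—R7, R3—R7} are in the MST → 2.

2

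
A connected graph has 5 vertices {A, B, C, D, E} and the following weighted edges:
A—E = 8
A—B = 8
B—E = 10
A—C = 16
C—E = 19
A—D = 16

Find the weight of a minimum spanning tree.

48

Prim's algorithm from B:
Step 1: frontier [A—B 8, B—E 10] → take A—B (8); add A.
Step 2: frontier [A—E 8, A—C 16, A—D 16, B—E 10] → take A—E (8); add E.
Step 3: frontier [A—C 16, A—D 16, C—E 19] → take A—C (16); add C.
Step 4: frontier [A—D 16] → take A—D (16); add D.
MST edges: A—B, A—E, A—C, A—D; total weight 8+8+16+16 = 48.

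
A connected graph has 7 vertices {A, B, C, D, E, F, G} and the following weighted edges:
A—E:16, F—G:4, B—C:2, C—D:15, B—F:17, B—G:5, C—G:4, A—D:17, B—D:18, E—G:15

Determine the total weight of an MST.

Prim, starting at B.
Step 1: cheapest edge leaving the tree is B—C (2); add C.
Step 2: cheapest edge leaving the tree is C—G (4); add G.
Step 3: cheapest edge leaving the tree is F—G (4); add F.
Step 4: cheapest edge leaving the tree is C—D (15); add D.
Step 5: cheapest edge leaving the tree is E—G (15); add E.
Step 6: cheapest edge leaving the tree is A—E (16); add A.
MST edges: B—C, C—G, F—G, C—D, E—G, A—E; total weight 2+4+4+15+15+16 = 56.

56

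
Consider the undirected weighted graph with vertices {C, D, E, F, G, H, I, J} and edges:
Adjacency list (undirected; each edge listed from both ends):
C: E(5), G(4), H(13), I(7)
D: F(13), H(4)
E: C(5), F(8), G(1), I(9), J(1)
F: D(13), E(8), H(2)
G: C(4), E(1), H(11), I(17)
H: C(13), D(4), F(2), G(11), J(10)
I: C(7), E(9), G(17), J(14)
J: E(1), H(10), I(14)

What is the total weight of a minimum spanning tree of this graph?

Grow the tree from F using Prim:
Step 1: cheapest edge leaving the tree is F–H (2); add H.
Step 2: cheapest edge leaving the tree is D–H (4); add D.
Step 3: cheapest edge leaving the tree is E–F (8); add E.
Step 4: cheapest edge leaving the tree is E–G (1); add G.
Step 5: cheapest edge leaving the tree is E–J (1); add J.
Step 6: cheapest edge leaving the tree is C–G (4); add C.
Step 7: cheapest edge leaving the tree is C–I (7); add I.
MST edges: F–H, D–H, E–F, E–G, E–J, C–G, C–I; total weight 2+4+8+1+1+4+7 = 27.

27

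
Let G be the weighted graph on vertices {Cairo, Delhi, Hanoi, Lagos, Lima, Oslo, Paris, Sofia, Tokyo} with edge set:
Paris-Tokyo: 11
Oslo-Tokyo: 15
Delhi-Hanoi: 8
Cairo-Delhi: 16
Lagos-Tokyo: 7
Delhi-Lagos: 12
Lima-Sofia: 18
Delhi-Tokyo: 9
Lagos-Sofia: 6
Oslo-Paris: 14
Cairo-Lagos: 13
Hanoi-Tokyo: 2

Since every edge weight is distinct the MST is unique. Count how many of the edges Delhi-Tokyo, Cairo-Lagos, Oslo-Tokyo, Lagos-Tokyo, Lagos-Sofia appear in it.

3

Kruskal: consider edges lightest-first.
Hanoi-Tokyo (2): add — endpoints in different components.
Lagos-Sofia (6): add — endpoints in different components.
Lagos-Tokyo (7): add — endpoints in different components.
Delhi-Hanoi (8): add — endpoints in different components.
Delhi-Tokyo (9): skip — Delhi and Tokyo already connected.
Paris-Tokyo (11): add — endpoints in different components.
Delhi-Lagos (12): skip — Delhi and Lagos already connected.
Cairo-Lagos (13): add — endpoints in different components.
Oslo-Paris (14): add — endpoints in different components.
Oslo-Tokyo (15): skip — Tokyo and Oslo already connected.
Cairo-Delhi (16): skip — Delhi and Cairo already connected.
Lima-Sofia (18): add — endpoints in different components.
MST edge set: {Hanoi-Tokyo, Lagos-Sofia, Lagos-Tokyo, Delhi-Hanoi, Paris-Tokyo, Cairo-Lagos, Oslo-Paris, Lima-Sofia}.
Of the listed edges, {Cairo-Lagos, Lagos-Tokyo, Lagos-Sofia} are in the MST → 3.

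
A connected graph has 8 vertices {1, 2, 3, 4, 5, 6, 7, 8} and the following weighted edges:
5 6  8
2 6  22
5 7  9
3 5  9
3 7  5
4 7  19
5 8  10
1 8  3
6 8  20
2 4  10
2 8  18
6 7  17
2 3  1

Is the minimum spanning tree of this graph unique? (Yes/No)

Sort edges by weight, then run Kruskal:
2 3 (1): add — endpoints in different components.
1 8 (3): add — endpoints in different components.
3 7 (5): add — endpoints in different components.
5 6 (8): add — endpoints in different components.
3 5 (9): add — endpoints in different components.
5 7 (9): skip — 5 and 7 already connected.
2 4 (10): add — endpoints in different components.
5 8 (10): add — endpoints in different components.
Non-tree edge 5 7 has weight 9, equal to the heaviest edge on its tree cycle — swapping gives another MST of the same weight. Not unique.

No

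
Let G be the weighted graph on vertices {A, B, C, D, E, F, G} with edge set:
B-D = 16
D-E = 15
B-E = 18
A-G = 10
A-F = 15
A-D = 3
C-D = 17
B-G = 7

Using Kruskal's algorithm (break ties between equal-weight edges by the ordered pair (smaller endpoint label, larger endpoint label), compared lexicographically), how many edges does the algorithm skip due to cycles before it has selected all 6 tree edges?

1

Sort edges by weight, then run Kruskal:
A-D (3): add. Components now {A,D} {B} {C} {E} {F} {G}
B-G (7): add. Components now {A,D} {B,G} {C} {E} {F}
A-G (10): add. Components now {A,B,D,G} {C} {E} {F}
A-F (15): add. Components now {A,B,D,F,G} {C} {E}
D-E (15): add. Components now {A,B,D,E,F,G} {C}
B-D (16): skip — B and D already connected.
C-D (17): add. Components now {A,B,C,D,E,F,G}
Edges rejected before the tree was complete: 1.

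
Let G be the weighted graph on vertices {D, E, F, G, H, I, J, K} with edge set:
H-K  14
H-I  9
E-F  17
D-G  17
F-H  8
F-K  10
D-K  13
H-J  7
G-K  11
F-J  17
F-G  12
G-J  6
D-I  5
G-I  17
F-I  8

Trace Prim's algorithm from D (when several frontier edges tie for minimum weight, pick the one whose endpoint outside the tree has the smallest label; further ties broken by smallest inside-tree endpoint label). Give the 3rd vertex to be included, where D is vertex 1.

Prim's algorithm from D:
Step 1: cheapest edge leaving the tree is D-I (5); add I.
Step 2: cheapest edge leaving the tree is F-I (8); add F.
Step 3: cheapest edge leaving the tree is F-H (8); add H.
Step 4: cheapest edge leaving the tree is H-J (7); add J.
Step 5: cheapest edge leaving the tree is G-J (6); add G.
Step 6: cheapest edge leaving the tree is F-K (10); add K.
Step 7: cheapest edge leaving the tree is E-F (17); add E.
Vertex order: D, I, F, H, J, G, K, E. The 3rd vertex is F.

F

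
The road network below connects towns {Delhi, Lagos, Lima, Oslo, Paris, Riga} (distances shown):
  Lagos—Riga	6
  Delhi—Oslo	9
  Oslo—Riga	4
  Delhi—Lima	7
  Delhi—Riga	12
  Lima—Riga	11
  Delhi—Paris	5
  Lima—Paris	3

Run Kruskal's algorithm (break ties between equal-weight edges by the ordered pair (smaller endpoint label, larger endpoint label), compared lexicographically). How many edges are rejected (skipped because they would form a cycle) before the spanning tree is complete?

1

Kruskal: consider edges lightest-first.
Lima—Paris (3): add — endpoints in different components.
Oslo—Riga (4): add — endpoints in different components.
Delhi—Paris (5): add — endpoints in different components.
Lagos—Riga (6): add — endpoints in different components.
Delhi—Lima (7): skip — Delhi and Lima already connected.
Delhi—Oslo (9): add — endpoints in different components.
Edges rejected before the tree was complete: 1.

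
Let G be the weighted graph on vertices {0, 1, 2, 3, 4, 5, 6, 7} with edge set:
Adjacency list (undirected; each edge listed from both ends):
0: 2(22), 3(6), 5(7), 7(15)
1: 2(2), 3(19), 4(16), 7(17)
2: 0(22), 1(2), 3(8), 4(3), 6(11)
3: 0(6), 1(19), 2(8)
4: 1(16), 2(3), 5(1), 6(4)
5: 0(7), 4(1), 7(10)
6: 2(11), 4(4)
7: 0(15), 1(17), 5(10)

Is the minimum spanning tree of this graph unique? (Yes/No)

Yes

Sort edges by weight, then run Kruskal:
4—5 (1): add — endpoints in different components.
1—2 (2): add — endpoints in different components.
2—4 (3): add — endpoints in different components.
4—6 (4): add — endpoints in different components.
0—3 (6): add — endpoints in different components.
0—5 (7): add — endpoints in different components.
2—3 (8): skip — 2 and 3 already connected.
5—7 (10): add — endpoints in different components.
Every non-tree edge has weight strictly greater than the heaviest edge on the tree path between its endpoints, so the MST is unique.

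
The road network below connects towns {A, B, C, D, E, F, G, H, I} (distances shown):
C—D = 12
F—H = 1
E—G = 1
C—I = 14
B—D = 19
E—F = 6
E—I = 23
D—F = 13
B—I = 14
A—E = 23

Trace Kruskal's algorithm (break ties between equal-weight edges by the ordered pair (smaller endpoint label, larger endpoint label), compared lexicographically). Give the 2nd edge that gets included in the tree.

F-H

Kruskal's algorithm — process edges by increasing weight (ties by edge label):
E—G (1): add — endpoints in different components.
F—H (1): add — endpoints in different components.
E—F (6): add — endpoints in different components.
C—D (12): add — endpoints in different components.
D—F (13): add — endpoints in different components.
B—I (14): add — endpoints in different components.
C—I (14): add — endpoints in different components.
B—D (19): skip — B and D already connected.
A—E (23): add — endpoints in different components.
The 2nd edge added is F—H.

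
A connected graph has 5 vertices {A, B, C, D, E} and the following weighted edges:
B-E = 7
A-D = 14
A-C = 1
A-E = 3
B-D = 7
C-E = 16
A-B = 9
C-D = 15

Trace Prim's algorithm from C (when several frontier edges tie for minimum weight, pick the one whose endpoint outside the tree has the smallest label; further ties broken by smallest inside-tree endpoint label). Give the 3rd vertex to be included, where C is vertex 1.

E

Grow the tree from C using Prim:
Step 1: cheapest edge leaving the tree is A-C (1); add A.
Step 2: cheapest edge leaving the tree is A-E (3); add E.
Step 3: cheapest edge leaving the tree is B-E (7); add B.
Step 4: cheapest edge leaving the tree is B-D (7); add D.
Vertex order: C, A, E, B, D. The 3rd vertex is E.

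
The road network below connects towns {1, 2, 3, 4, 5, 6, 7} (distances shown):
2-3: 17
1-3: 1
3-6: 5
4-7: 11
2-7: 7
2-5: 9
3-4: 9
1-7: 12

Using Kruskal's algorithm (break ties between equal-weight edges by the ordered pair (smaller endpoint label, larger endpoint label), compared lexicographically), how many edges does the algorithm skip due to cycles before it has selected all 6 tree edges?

0

Kruskal: consider edges lightest-first.
1-3 (1): add. Components now {1,3} {2} {4} {5} {6} {7}
3-6 (5): add. Components now {1,3,6} {2} {4} {5} {7}
2-7 (7): add. Components now {1,3,6} {2,7} {4} {5}
2-5 (9): add. Components now {1,3,6} {2,5,7} {4}
3-4 (9): add. Components now {1,3,4,6} {2,5,7}
4-7 (11): add. Components now {1,2,3,4,5,6,7}
Edges rejected before the tree was complete: 0.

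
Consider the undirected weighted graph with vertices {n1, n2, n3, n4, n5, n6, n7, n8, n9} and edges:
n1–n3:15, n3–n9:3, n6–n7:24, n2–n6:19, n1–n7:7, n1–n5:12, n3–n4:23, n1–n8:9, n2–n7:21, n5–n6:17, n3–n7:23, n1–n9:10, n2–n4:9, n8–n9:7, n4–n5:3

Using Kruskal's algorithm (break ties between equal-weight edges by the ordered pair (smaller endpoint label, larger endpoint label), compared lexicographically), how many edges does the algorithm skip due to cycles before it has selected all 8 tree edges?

2

Kruskal: consider edges lightest-first.
n3–n9 (3): add — endpoints in different components.
n4–n5 (3): add — endpoints in different components.
n1–n7 (7): add — endpoints in different components.
n8–n9 (7): add — endpoints in different components.
n1–n8 (9): add — endpoints in different components.
n2–n4 (9): add — endpoints in different components.
n1–n9 (10): skip — n9 and n1 already connected.
n1–n5 (12): add — endpoints in different components.
n1–n3 (15): skip — n1 and n3 already connected.
n5–n6 (17): add — endpoints in different components.
Edges rejected before the tree was complete: 2.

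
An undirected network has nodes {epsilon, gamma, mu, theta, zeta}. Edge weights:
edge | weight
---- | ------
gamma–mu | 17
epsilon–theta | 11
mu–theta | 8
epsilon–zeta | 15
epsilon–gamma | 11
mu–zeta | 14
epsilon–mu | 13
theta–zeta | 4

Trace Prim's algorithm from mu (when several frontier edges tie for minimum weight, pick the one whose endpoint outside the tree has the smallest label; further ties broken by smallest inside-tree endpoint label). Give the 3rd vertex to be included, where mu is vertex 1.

Prim's algorithm from mu:
Step 1: cheapest edge leaving the tree is mu–theta (8); add theta.
Step 2: cheapest edge leaving the tree is theta–zeta (4); add zeta.
Step 3: cheapest edge leaving the tree is epsilon–theta (11); add epsilon.
Step 4: cheapest edge leaving the tree is epsilon–gamma (11); add gamma.
Vertex order: mu, theta, zeta, epsilon, gamma. The 3rd vertex is zeta.

zeta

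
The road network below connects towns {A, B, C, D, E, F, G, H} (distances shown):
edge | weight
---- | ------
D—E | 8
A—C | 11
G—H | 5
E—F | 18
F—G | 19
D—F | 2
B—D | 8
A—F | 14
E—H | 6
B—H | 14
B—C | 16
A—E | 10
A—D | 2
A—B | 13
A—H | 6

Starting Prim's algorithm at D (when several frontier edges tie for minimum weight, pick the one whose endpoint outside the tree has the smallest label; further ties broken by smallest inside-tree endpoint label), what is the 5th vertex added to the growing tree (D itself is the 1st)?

G

Prim's algorithm from D:
Step 1: cheapest edge leaving the tree is A—D (2); add A.
Step 2: cheapest edge leaving the tree is D—F (2); add F.
Step 3: cheapest edge leaving the tree is A—H (6); add H.
Step 4: cheapest edge leaving the tree is G—H (5); add G.
Step 5: cheapest edge leaving the tree is E—H (6); add E.
Step 6: cheapest edge leaving the tree is B—D (8); add B.
Step 7: cheapest edge leaving the tree is A—C (11); add C.
Vertex order: D, A, F, H, G, E, B, C. The 5th vertex is G.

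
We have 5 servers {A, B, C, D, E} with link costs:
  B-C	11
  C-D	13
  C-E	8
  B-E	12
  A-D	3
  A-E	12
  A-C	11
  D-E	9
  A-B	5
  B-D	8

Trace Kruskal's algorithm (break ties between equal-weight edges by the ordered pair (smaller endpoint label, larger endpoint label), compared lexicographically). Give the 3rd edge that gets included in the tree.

Sort edges by weight, then run Kruskal:
A-D (3): add — endpoints in different components.
A-B (5): add — endpoints in different components.
B-D (8): skip — B and D already connected.
C-E (8): add — endpoints in different components.
D-E (9): add — endpoints in different components.
The 3rd edge added is C-E.

C-E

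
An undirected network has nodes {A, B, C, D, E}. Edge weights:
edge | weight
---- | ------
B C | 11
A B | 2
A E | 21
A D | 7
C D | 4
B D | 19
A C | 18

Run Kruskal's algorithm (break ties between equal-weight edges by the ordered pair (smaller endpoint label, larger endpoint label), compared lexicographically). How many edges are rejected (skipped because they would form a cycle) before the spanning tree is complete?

Sort edges by weight, then run Kruskal:
A B (2): add — endpoints in different components.
C D (4): add — endpoints in different components.
A D (7): add — endpoints in different components.
B C (11): skip — B and C already connected.
A C (18): skip — A and C already connected.
B D (19): skip — B and D already connected.
A E (21): add — endpoints in different components.
Edges rejected before the tree was complete: 3.

3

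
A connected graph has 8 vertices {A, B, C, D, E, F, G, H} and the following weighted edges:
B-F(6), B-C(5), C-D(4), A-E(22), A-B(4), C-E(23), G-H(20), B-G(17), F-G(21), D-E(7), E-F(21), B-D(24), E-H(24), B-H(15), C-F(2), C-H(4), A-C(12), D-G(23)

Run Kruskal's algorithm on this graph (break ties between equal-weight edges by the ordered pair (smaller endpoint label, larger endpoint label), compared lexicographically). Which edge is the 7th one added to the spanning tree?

Kruskal's algorithm — process edges by increasing weight (ties by edge label):
C-F (2): add — endpoints in different components.
A-B (4): add — endpoints in different components.
C-D (4): add — endpoints in different components.
C-H (4): add — endpoints in different components.
B-C (5): add — endpoints in different components.
B-F (6): skip — B and F already connected.
D-E (7): add — endpoints in different components.
A-C (12): skip — A and C already connected.
B-H (15): skip — B and H already connected.
B-G (17): add — endpoints in different components.
The 7th edge added is B-G.

B-G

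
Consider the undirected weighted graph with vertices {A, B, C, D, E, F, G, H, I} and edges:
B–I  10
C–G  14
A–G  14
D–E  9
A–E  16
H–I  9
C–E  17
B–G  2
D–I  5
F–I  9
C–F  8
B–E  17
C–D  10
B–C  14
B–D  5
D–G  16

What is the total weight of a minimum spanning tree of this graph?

Prim's algorithm from A:
Step 1: cheapest edge leaving the tree is A–G (14); add G.
Step 2: cheapest edge leaving the tree is B–G (2); add B.
Step 3: cheapest edge leaving the tree is B–D (5); add D.
Step 4: cheapest edge leaving the tree is D–I (5); add I.
Step 5: cheapest edge leaving the tree is D–E (9); add E.
Step 6: cheapest edge leaving the tree is F–I (9); add F.
Step 7: cheapest edge leaving the tree is C–F (8); add C.
Step 8: cheapest edge leaving the tree is H–I (9); add H.
MST edges: A–G, B–G, B–D, D–I, D–E, F–I, C–F, H–I; total weight 14+2+5+5+9+9+8+9 = 61.

61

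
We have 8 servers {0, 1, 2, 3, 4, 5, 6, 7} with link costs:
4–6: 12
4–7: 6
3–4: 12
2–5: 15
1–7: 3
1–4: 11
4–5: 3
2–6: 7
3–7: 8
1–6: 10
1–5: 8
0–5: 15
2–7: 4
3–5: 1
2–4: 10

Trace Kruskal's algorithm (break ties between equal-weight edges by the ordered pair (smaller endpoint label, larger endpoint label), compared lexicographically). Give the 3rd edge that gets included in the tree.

Kruskal's algorithm — process edges by increasing weight (ties by edge label):
3–5 (1): add — endpoints in different components.
1–7 (3): add — endpoints in different components.
4–5 (3): add — endpoints in different components.
2–7 (4): add — endpoints in different components.
4–7 (6): add — endpoints in different components.
2–6 (7): add — endpoints in different components.
1–5 (8): skip — 1 and 5 already connected.
3–7 (8): skip — 3 and 7 already connected.
1–6 (10): skip — 1 and 6 already connected.
2–4 (10): skip — 2 and 4 already connected.
1–4 (11): skip — 1 and 4 already connected.
3–4 (12): skip — 3 and 4 already connected.
4–6 (12): skip — 4 and 6 already connected.
0–5 (15): add — endpoints in different components.
The 3rd edge added is 4–5.

4-5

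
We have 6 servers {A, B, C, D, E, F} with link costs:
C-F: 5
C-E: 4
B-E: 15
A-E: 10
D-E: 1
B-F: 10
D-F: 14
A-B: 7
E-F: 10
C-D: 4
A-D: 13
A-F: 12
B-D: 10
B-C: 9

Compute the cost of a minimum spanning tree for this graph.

Kruskal's algorithm — process edges by increasing weight (ties by edge label):
D-E (1): add. Components now {A} {B} {C} {D,E} {F}
C-D (4): add. Components now {A} {B} {C,D,E} {F}
C-E (4): skip — C and E already connected.
C-F (5): add. Components now {A} {B} {C,D,E,F}
A-B (7): add. Components now {A,B} {C,D,E,F}
B-C (9): add. Components now {A,B,C,D,E,F}
MST edges: D-E, C-D, C-F, A-B, B-C; total weight 1+4+5+7+9 = 26.

26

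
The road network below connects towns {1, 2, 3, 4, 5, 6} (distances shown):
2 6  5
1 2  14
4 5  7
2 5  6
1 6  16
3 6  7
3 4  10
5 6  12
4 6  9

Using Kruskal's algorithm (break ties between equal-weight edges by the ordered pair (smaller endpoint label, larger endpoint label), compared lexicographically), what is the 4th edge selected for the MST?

4-5

Sort edges by weight, then run Kruskal:
2 6 (5): add. Components now {1} {2,6} {3} {4} {5}
2 5 (6): add. Components now {1} {2,5,6} {3} {4}
3 6 (7): add. Components now {1} {2,3,5,6} {4}
4 5 (7): add. Components now {1} {2,3,4,5,6}
4 6 (9): skip — 4 and 6 already connected.
3 4 (10): skip — 3 and 4 already connected.
5 6 (12): skip — 5 and 6 already connected.
1 2 (14): add. Components now {1,2,3,4,5,6}
The 4th edge added is 4 5.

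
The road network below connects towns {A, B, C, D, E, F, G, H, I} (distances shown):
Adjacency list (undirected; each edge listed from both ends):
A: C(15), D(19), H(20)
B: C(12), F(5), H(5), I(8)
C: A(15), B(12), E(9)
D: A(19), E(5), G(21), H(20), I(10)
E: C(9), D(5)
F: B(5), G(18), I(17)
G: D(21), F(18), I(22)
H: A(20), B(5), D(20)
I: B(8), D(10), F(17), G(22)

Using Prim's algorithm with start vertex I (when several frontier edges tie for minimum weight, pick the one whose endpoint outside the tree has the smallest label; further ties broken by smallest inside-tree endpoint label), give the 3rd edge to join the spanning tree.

B-H

Prim's algorithm from I:
Step 1: cheapest edge leaving the tree is B I (8); add B.
Step 2: cheapest edge leaving the tree is B F (5); add F.
Step 3: cheapest edge leaving the tree is B H (5); add H.
Step 4: cheapest edge leaving the tree is D I (10); add D.
Step 5: cheapest edge leaving the tree is D E (5); add E.
Step 6: cheapest edge leaving the tree is C E (9); add C.
Step 7: cheapest edge leaving the tree is A C (15); add A.
Step 8: cheapest edge leaving the tree is F G (18); add G.
The 3rd edge added is B H.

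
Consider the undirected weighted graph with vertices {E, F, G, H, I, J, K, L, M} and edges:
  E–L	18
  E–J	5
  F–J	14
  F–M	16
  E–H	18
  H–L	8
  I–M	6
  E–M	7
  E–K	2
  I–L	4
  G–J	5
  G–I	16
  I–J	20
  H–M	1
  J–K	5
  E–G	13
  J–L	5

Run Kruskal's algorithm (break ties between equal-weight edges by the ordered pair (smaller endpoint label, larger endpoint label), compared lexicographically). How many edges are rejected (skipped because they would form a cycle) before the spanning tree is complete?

4

Sort edges by weight, then run Kruskal:
H–M (1): add — endpoints in different components.
E–K (2): add — endpoints in different components.
I–L (4): add — endpoints in different components.
E–J (5): add — endpoints in different components.
G–J (5): add — endpoints in different components.
J–K (5): skip — J and K already connected.
J–L (5): add — endpoints in different components.
I–M (6): add — endpoints in different components.
E–M (7): skip — E and M already connected.
H–L (8): skip — H and L already connected.
E–G (13): skip — E and G already connected.
F–J (14): add — endpoints in different components.
Edges rejected before the tree was complete: 4.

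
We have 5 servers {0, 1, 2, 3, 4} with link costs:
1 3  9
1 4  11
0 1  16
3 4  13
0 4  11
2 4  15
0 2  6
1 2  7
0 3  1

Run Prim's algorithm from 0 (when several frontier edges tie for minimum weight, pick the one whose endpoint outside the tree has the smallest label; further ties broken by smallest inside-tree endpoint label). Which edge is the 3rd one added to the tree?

Prim, starting at 0.
Step 1: frontier [0 3 1, 0 2 6, 0 4 11, 0 1 16] → take 0 3 (1); add 3.
Step 2: frontier [0 2 6, 0 4 11, 0 1 16, 1 3 9, 3 4 13] → take 0 2 (6); add 2.
Step 3: frontier [0 4 11, 0 1 16, 1 2 7, 2 4 15, 1 3 9, 3 4 13] → take 1 2 (7); add 1.
Step 4: frontier [0 4 11, 1 4 11, 2 4 15, 3 4 13] → take 0 4 (11); add 4.
The 3rd edge added is 1 2.

1-2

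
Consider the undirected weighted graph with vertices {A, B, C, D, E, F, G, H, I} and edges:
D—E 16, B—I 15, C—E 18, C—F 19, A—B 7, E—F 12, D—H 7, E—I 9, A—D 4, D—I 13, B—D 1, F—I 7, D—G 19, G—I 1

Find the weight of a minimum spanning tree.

Kruskal: consider edges lightest-first.
B—D (1): add — endpoints in different components.
G—I (1): add — endpoints in different components.
A—D (4): add — endpoints in different components.
A—B (7): skip — A and B already connected.
D—H (7): add — endpoints in different components.
F—I (7): add — endpoints in different components.
E—I (9): add — endpoints in different components.
E—F (12): skip — E and F already connected.
D—I (13): add — endpoints in different components.
B—I (15): skip — B and I already connected.
D—E (16): skip — D and E already connected.
C—E (18): add — endpoints in different components.
MST edges: B—D, G—I, A—D, D—H, F—I, E—I, D—I, C—E; total weight 1+1+4+7+7+9+13+18 = 60.

60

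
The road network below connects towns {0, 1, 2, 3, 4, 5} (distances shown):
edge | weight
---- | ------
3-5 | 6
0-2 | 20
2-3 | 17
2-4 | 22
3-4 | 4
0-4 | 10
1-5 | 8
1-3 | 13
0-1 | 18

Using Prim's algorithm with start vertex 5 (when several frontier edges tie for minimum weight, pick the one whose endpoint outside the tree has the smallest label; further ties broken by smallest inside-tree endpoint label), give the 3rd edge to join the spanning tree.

1-5

Prim, starting at 5.
Step 1: cheapest edge leaving the tree is 3-5 (6); add 3.
Step 2: cheapest edge leaving the tree is 3-4 (4); add 4.
Step 3: cheapest edge leaving the tree is 1-5 (8); add 1.
Step 4: cheapest edge leaving the tree is 0-4 (10); add 0.
Step 5: cheapest edge leaving the tree is 2-3 (17); add 2.
The 3rd edge added is 1-5.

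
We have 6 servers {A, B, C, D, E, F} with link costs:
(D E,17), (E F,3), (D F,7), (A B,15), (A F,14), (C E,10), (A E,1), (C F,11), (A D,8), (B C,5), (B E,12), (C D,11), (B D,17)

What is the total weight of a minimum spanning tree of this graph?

26

Sort edges by weight, then run Kruskal:
A E (1): add. Components now {A,E} {B} {C} {D} {F}
E F (3): add. Components now {A,E,F} {B} {C} {D}
B C (5): add. Components now {A,E,F} {B,C} {D}
D F (7): add. Components now {A,D,E,F} {B,C}
A D (8): skip — A and D already connected.
C E (10): add. Components now {A,B,C,D,E,F}
MST edges: A E, E F, B C, D F, C E; total weight 1+3+5+7+10 = 26.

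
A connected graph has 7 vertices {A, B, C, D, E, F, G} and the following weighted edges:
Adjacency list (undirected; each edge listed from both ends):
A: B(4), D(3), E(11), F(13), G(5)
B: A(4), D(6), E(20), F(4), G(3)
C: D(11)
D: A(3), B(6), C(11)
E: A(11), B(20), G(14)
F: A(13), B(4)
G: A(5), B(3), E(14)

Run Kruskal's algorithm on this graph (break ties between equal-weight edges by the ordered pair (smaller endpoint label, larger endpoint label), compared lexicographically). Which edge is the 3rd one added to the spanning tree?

Kruskal's algorithm — process edges by increasing weight (ties by edge label):
A—D (3): add. Components now {A,D} {B} {C} {E} {F} {G}
B—G (3): add. Components now {A,D} {B,G} {C} {E} {F}
A—B (4): add. Components now {A,B,D,G} {C} {E} {F}
B—F (4): add. Components now {A,B,D,F,G} {C} {E}
A—G (5): skip — A and G already connected.
B—D (6): skip — B and D already connected.
A—E (11): add. Components now {A,B,D,E,F,G} {C}
C—D (11): add. Components now {A,B,C,D,E,F,G}
The 3rd edge added is A—B.

A-B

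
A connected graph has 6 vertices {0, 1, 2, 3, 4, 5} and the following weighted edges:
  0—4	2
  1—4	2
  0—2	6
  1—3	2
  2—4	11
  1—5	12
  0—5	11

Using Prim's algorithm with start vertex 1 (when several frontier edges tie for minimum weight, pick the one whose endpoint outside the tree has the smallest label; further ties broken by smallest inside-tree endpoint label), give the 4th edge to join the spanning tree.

0-2

Prim's algorithm from 1:
Step 1: frontier [1—3 2, 1—4 2, 1—5 12] → take 1—3 (2); add 3.
Step 2: frontier [1—4 2, 1—5 12] → take 1—4 (2); add 4.
Step 3: frontier [1—5 12, 0—4 2, 2—4 11] → take 0—4 (2); add 0.
Step 4: frontier [0—2 6, 0—5 11, 1—5 12, 2—4 11] → take 0—2 (6); add 2.
Step 5: frontier [0—5 11, 1—5 12] → take 0—5 (11); add 5.
The 4th edge added is 0—2.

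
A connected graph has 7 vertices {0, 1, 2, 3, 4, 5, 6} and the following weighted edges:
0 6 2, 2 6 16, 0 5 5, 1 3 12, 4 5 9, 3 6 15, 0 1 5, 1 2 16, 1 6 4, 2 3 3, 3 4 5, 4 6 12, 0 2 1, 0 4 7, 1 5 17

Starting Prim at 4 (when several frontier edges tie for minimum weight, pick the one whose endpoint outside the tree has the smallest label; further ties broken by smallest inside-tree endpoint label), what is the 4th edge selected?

Prim, starting at 4.
Step 1: cheapest edge leaving the tree is 3 4 (5); add 3.
Step 2: cheapest edge leaving the tree is 2 3 (3); add 2.
Step 3: cheapest edge leaving the tree is 0 2 (1); add 0.
Step 4: cheapest edge leaving the tree is 0 6 (2); add 6.
Step 5: cheapest edge leaving the tree is 1 6 (4); add 1.
Step 6: cheapest edge leaving the tree is 0 5 (5); add 5.
The 4th edge added is 0 6.

0-6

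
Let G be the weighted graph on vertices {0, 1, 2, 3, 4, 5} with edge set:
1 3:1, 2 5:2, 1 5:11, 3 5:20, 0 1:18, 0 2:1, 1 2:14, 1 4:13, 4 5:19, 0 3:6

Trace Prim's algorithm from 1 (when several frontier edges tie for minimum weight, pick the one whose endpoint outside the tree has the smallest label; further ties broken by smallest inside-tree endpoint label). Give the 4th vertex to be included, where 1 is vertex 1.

2

Prim's algorithm from 1:
Step 1: frontier [1 3 1, 1 5 11, 1 4 13, 1 2 14, 0 1 18] → take 1 3 (1); add 3.
Step 2: frontier [1 5 11, 1 4 13, 1 2 14, 0 1 18, 0 3 6, 3 5 20] → take 0 3 (6); add 0.
Step 3: frontier [0 2 1, 1 5 11, 1 4 13, 1 2 14, 3 5 20] → take 0 2 (1); add 2.
Step 4: frontier [1 5 11, 1 4 13, 2 5 2, 3 5 20] → take 2 5 (2); add 5.
Step 5: frontier [1 4 13, 4 5 19] → take 1 4 (13); add 4.
Vertex order: 1, 3, 0, 2, 5, 4. The 4th vertex is 2.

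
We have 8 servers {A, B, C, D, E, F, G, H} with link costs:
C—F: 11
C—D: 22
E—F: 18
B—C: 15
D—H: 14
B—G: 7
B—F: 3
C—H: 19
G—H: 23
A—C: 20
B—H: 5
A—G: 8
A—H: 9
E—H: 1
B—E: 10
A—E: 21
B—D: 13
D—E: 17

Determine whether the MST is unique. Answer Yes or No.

Kruskal: consider edges lightest-first.
E—H (1): add — endpoints in different components.
B—F (3): add — endpoints in different components.
B—H (5): add — endpoints in different components.
B—G (7): add — endpoints in different components.
A—G (8): add — endpoints in different components.
A—H (9): skip — A and H already connected.
B—E (10): skip — B and E already connected.
C—F (11): add — endpoints in different components.
B—D (13): add — endpoints in different components.
Every non-tree edge has weight strictly greater than the heaviest edge on the tree path between its endpoints, so the MST is unique.

Yes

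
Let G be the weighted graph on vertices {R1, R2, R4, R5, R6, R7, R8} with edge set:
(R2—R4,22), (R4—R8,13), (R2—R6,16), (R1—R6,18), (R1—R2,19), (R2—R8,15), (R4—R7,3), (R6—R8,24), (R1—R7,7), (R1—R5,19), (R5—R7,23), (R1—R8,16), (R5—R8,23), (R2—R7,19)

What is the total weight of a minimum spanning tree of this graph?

Prim, starting at R2.
Step 1: cheapest edge leaving the tree is R2—R8 (15); add R8.
Step 2: cheapest edge leaving the tree is R4—R8 (13); add R4.
Step 3: cheapest edge leaving the tree is R4—R7 (3); add R7.
Step 4: cheapest edge leaving the tree is R1—R7 (7); add R1.
Step 5: cheapest edge leaving the tree is R2—R6 (16); add R6.
Step 6: cheapest edge leaving the tree is R1—R5 (19); add R5.
MST edges: R2—R8, R4—R8, R4—R7, R1—R7, R2—R6, R1—R5; total weight 15+13+3+7+16+19 = 73.

73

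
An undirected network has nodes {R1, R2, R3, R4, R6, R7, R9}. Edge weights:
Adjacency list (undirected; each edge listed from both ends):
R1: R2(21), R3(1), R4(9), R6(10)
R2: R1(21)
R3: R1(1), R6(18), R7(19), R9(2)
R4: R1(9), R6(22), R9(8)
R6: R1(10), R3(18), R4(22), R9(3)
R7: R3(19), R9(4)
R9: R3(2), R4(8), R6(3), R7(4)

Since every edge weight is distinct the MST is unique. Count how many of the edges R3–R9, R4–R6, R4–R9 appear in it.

2

Kruskal: consider edges lightest-first.
R1–R3 (1): add. Components now {R1,R3} {R6} {R7} {R4} {R9} {R2}
R3–R9 (2): add. Components now {R1,R3,R9} {R6} {R7} {R4} {R2}
R6–R9 (3): add. Components now {R1,R3,R6,R9} {R7} {R4} {R2}
R7–R9 (4): add. Components now {R1,R3,R6,R7,R9} {R4} {R2}
R4–R9 (8): add. Components now {R1,R3,R4,R6,R7,R9} {R2}
R1–R4 (9): skip — R1 and R4 already connected.
R1–R6 (10): skip — R1 and R6 already connected.
R3–R6 (18): skip — R6 and R3 already connected.
R3–R7 (19): skip — R7 and R3 already connected.
R1–R2 (21): add. Components now {R1,R2,R3,R4,R6,R7,R9}
MST edge set: {R1–R3, R3–R9, R6–R9, R7–R9, R4–R9, R1–R2}.
Of the listed edges, {R3–R9, R4–R9} are in the MST → 2.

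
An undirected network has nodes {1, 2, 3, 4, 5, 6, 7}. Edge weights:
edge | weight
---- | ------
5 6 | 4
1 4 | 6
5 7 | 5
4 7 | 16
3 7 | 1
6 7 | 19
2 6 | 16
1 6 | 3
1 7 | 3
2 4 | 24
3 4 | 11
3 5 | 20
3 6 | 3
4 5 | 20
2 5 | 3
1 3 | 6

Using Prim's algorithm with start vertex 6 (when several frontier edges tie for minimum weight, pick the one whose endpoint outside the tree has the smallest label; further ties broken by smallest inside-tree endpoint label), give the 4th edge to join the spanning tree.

Grow the tree from 6 using Prim:
Step 1: cheapest edge leaving the tree is 1 6 (3); add 1.
Step 2: cheapest edge leaving the tree is 3 6 (3); add 3.
Step 3: cheapest edge leaving the tree is 3 7 (1); add 7.
Step 4: cheapest edge leaving the tree is 5 6 (4); add 5.
Step 5: cheapest edge leaving the tree is 2 5 (3); add 2.
Step 6: cheapest edge leaving the tree is 1 4 (6); add 4.
The 4th edge added is 5 6.

5-6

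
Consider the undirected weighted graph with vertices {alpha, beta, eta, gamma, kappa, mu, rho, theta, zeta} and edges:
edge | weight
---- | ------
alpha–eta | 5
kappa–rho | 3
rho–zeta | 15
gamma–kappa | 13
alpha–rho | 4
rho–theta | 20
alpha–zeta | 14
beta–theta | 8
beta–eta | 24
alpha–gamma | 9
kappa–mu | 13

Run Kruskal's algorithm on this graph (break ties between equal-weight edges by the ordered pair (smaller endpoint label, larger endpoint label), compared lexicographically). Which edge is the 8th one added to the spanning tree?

rho-theta

Kruskal: consider edges lightest-first.
kappa–rho (3): add — endpoints in different components.
alpha–rho (4): add — endpoints in different components.
alpha–eta (5): add — endpoints in different components.
beta–theta (8): add — endpoints in different components.
alpha–gamma (9): add — endpoints in different components.
gamma–kappa (13): skip — gamma and kappa already connected.
kappa–mu (13): add — endpoints in different components.
alpha–zeta (14): add — endpoints in different components.
rho–zeta (15): skip — rho and zeta already connected.
rho–theta (20): add — endpoints in different components.
The 8th edge added is rho–theta.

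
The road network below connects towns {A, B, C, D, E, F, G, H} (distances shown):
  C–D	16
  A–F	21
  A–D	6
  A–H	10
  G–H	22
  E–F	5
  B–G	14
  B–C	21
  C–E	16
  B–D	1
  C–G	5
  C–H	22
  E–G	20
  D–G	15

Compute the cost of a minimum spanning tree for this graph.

Sort edges by weight, then run Kruskal:
B–D (1): add — endpoints in different components.
C–G (5): add — endpoints in different components.
E–F (5): add — endpoints in different components.
A–D (6): add — endpoints in different components.
A–H (10): add — endpoints in different components.
B–G (14): add — endpoints in different components.
D–G (15): skip — D and G already connected.
C–D (16): skip — C and D already connected.
C–E (16): add — endpoints in different components.
MST edges: B–D, C–G, E–F, A–D, A–H, B–G, C–E; total weight 1+5+5+6+10+14+16 = 57.

57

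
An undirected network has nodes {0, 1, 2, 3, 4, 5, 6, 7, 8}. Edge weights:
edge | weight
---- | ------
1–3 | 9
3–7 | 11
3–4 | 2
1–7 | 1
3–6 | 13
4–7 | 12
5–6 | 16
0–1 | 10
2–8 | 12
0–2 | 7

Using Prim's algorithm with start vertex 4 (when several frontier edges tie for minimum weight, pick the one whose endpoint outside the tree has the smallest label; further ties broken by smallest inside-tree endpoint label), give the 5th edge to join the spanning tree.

0-2

Grow the tree from 4 using Prim:
Step 1: cheapest edge leaving the tree is 3–4 (2); add 3.
Step 2: cheapest edge leaving the tree is 1–3 (9); add 1.
Step 3: cheapest edge leaving the tree is 1–7 (1); add 7.
Step 4: cheapest edge leaving the tree is 0–1 (10); add 0.
Step 5: cheapest edge leaving the tree is 0–2 (7); add 2.
Step 6: cheapest edge leaving the tree is 2–8 (12); add 8.
Step 7: cheapest edge leaving the tree is 3–6 (13); add 6.
Step 8: cheapest edge leaving the tree is 5–6 (16); add 5.
The 5th edge added is 0–2.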